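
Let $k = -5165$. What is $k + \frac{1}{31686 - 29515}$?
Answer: $- \frac{11213214}{2171} \approx -5165.0$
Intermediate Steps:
$k + \frac{1}{31686 - 29515} = -5165 + \frac{1}{31686 - 29515} = -5165 + \frac{1}{2171} = - \frac{11213214}{2171}$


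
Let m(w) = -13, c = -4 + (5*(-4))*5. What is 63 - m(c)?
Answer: 76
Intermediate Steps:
c = -104 (c = -4 - 20*5 = -4 - 100 = -104)
63 - m(c) = 63 - 1*(-13) = 63 + 13 = 76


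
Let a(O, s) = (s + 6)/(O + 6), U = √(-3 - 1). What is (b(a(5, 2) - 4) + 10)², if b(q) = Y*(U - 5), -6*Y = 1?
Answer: 469/4 - 65*I/9 ≈ 117.25 - 7.2222*I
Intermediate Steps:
Y = -⅙ (Y = -⅙*1 = -⅙ ≈ -0.16667)
U = 2*I (U = √(-4) = 2*I ≈ 2.0*I)
a(O, s) = (6 + s)/(6 + O)
b(q) = ⅚ - I/3 (b(q) = -(2*I - 5)/6 = -(-5 + 2*I)/6 = ⅚ - I/3)
(b(a(5, 2) - 4) + 10)² = ((⅚ - I/3) + 10)² = (65/6 - I/3)²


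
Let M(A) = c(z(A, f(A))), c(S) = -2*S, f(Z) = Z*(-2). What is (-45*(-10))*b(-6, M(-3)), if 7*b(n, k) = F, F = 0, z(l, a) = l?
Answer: 0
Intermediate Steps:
f(Z) = -2*Z
M(A) = -2*A
b(n, k) = 0 (b(n, k) = (⅐)*0 = 0)
(-45*(-10))*b(-6, M(-3)) = -45*(-10)*0 = 450*0 = 0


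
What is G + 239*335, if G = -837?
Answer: 79228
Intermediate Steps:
G + 239*335 = -837 + 239*335 = -837 + 80065 = 79228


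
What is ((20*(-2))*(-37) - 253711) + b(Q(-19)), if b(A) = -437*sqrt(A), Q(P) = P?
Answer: -252231 - 437*I*sqrt(19) ≈ -2.5223e+5 - 1904.8*I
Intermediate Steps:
((20*(-2))*(-37) - 253711) + b(Q(-19)) = ((20*(-2))*(-37) - 253711) - 437*I*sqrt(19) = (-40*(-37) - 253711) - 437*I*sqrt(19) = (1480 - 253711) - 437*I*sqrt(19) = -252231 - 437*I*sqrt(19)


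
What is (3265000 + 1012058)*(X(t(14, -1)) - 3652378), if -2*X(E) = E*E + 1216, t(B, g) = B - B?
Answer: -15624032995188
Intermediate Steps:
t(B, g) = 0
X(E) = -608 - E²/2 (X(E) = -(E*E + 1216)/2 = -(E² + 1216)/2 = -(1216 + E²)/2 = -608 - E²/2)
(3265000 + 1012058)*(X(t(14, -1)) - 3652378) = (3265000 + 1012058)*((-608 - ½*0²) - 3652378) = 4277058*((-608 - ½*0) - 3652378) = 4277058*((-608 + 0) - 3652378) = 4277058*(-608 - 3652378) = 4277058*(-3652986) = -15624032995188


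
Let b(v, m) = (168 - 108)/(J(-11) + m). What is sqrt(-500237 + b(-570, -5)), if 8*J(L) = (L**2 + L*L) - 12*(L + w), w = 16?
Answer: I*sqrt(2521677677)/71 ≈ 707.27*I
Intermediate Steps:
J(L) = -24 - 3*L/2 + L**2/4 (J(L) = ((L**2 + L*L) - 12*(L + 16))/8 = ((L**2 + L**2) - 12*(16 + L))/8 = (2*L**2 + (-192 - 12*L))/8 = (-192 - 12*L + 2*L**2)/8 = -24 - 3*L/2 + L**2/4)
b(v, m) = 60/(91/4 + m) (b(v, m) = (168 - 108)/((-24 - 3/2*(-11) + (1/4)*(-11)**2) + m) = 60/((-24 + 33/2 + (1/4)*121) + m) = 60/((-24 + 33/2 + 121/4) + m) = 60/(91/4 + m))
sqrt(-500237 + b(-570, -5)) = sqrt(-500237 + 240/(91 + 4*(-5))) = sqrt(-500237 + 240/(91 - 20)) = sqrt(-500237 + 240/71) = sqrt(-35516587/71) = I*sqrt(2521677677)/71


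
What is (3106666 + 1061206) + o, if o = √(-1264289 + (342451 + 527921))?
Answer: 4167872 + I*√393917 ≈ 4.1679e+6 + 627.63*I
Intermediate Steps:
o = I*√393917 (o = √(-1264289 + 870372) = √(-393917) = I*√393917 ≈ 627.63*I)
(3106666 + 1061206) + o = (3106666 + 1061206) + I*√393917 = 4167872 + I*√393917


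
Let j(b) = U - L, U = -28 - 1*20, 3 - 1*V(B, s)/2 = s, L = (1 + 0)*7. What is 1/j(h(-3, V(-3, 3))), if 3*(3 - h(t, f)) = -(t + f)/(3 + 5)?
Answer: -1/55 ≈ -0.018182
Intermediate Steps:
L = 7 (L = 1*7 = 7)
V(B, s) = 6 - 2*s
h(t, f) = 3 + f/24 + t/24 (h(t, f) = 3 - (-1)*(t + f)/(3 + 5)/3 = 3 - (-1)*(f + t)/8/3 = 3 - (-1)*(f + t)*(⅛)/3 = 3 - (-1)*(f/8 + t/8)/3 = 3 - (-f/8 - t/8)/3 = 3 + (f/24 + t/24) = 3 + f/24 + t/24)
U = -48 (U = -28 - 20 = -48)
j(b) = -55 (j(b) = -48 - 1*7 = -48 - 7 = -55)
1/j(h(-3, V(-3, 3))) = 1/(-55) = -1/55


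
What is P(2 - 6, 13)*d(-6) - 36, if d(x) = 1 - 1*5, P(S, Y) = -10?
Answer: 4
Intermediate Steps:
d(x) = -4 (d(x) = 1 - 5 = -4)
P(2 - 6, 13)*d(-6) - 36 = -10*(-4) - 36 = 40 - 36 = 4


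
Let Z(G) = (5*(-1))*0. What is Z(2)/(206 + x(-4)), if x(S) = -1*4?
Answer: 0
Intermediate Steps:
x(S) = -4
Z(G) = 0 (Z(G) = -5*0 = 0)
Z(2)/(206 + x(-4)) = 0/(206 - 4) = 0/202 = 0*(1/202) = 0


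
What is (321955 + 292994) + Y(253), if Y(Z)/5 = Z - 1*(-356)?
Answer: 617994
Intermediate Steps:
Y(Z) = 1780 + 5*Z (Y(Z) = 5*(Z - 1*(-356)) = 5*(Z + 356) = 5*(356 + Z) = 1780 + 5*Z)
(321955 + 292994) + Y(253) = (321955 + 292994) + (1780 + 5*253) = 614949 + (1780 + 1265) = 614949 + 3045 = 617994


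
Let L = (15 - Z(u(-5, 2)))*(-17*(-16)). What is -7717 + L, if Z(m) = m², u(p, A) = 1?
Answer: -3909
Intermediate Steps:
L = 3808 (L = (15 - 1*1²)*(-17*(-16)) = (15 - 1*1)*272 = (15 - 1)*272 = 14*272 = 3808)
-7717 + L = -7717 + 3808 = -3909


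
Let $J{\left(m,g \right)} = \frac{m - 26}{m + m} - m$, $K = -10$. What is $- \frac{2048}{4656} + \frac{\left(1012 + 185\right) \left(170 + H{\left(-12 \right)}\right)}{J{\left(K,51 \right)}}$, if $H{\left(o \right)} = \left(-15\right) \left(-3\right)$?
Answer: $\frac{374443973}{17169} \approx 21809.0$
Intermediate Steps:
$J{\left(m,g \right)} = - m + \frac{-26 + m}{2 m}$ ($J{\left(m,g \right)} = \frac{-26 + m}{2 m} - m = - m + \frac{-26 + m}{2 m}$)
$H{\left(o \right)} = 45$
$- \frac{2048}{4656} + \frac{\left(1012 + 185\right) \left(170 + H{\left(-12 \right)}\right)}{J{\left(K,51 \right)}} = - \frac{2048}{4656} + \frac{\left(1012 + 185\right) \left(170 + 45\right)}{\frac{1}{2} - -10 - \frac{13}{-10}} = \left(-2048\right) \frac{1}{4656} + \frac{1197 \cdot 215}{\frac{1}{2} + 10 - - \frac{13}{10}} = - \frac{128}{291} + \frac{257355}{\frac{1}{2} + 10 + \frac{13}{10}} = - \frac{128}{291} + \frac{257355}{\frac{59}{5}} = - \frac{128}{291} + 257355 \cdot \frac{5}{59} = - \frac{128}{291} + \frac{1286775}{59} = \frac{374443973}{17169}$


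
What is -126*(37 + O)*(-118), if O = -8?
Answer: 431172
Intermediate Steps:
-126*(37 + O)*(-118) = -126*(37 - 8)*(-118) = -126*29*(-118) = -3654*(-118) = 431172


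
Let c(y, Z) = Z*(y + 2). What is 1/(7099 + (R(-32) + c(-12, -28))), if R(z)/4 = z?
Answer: 1/7251 ≈ 0.00013791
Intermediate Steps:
R(z) = 4*z
c(y, Z) = Z*(2 + y)
1/(7099 + (R(-32) + c(-12, -28))) = 1/(7099 + (4*(-32) - 28*(2 - 12))) = 1/(7099 + (-128 - 28*(-10))) = 1/(7099 + (-128 + 280)) = 1/(7099 + 152) = 1/7251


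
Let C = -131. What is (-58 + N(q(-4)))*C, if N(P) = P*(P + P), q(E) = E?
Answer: 3406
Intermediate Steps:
N(P) = 2*P**2 (N(P) = P*(2*P) = 2*P**2)
(-58 + N(q(-4)))*C = (-58 + 2*(-4)**2)*(-131) = (-58 + 2*16)*(-131) = (-58 + 32)*(-131) = -26*(-131) = 3406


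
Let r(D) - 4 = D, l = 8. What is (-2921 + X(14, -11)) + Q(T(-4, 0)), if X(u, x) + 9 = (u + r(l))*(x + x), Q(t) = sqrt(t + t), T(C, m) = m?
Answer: -3502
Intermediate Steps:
r(D) = 4 + D
Q(t) = sqrt(2)*sqrt(t) (Q(t) = sqrt(2*t) = sqrt(2)*sqrt(t))
X(u, x) = -9 + 2*x*(12 + u) (X(u, x) = -9 + (u + (4 + 8))*(x + x) = -9 + (u + 12)*(2*x) = -9 + (12 + u)*(2*x) = -9 + 2*x*(12 + u))
(-2921 + X(14, -11)) + Q(T(-4, 0)) = (-2921 + (-9 + 24*(-11) + 2*14*(-11))) + sqrt(2)*sqrt(0) = (-2921 + (-9 - 264 - 308)) + sqrt(2)*0 = (-2921 - 581) + 0 = -3502 + 0 = -3502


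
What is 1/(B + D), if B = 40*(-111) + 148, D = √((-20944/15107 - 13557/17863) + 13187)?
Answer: -289555853893/1241884220748632 - √60009584488835186571/1241884220748632 ≈ -0.00023940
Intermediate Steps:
D = 4*√60009584488835186571/269856341 (D = √((-20944*1/15107 - 13557*1/17863) + 13187) = √((-20944/15107 - 13557/17863) + 13187) = √(-578928271/269856341 + 13187) = √(3558016640496/269856341) = 4*√60009584488835186571/269856341 ≈ 114.83)
B = -4292 (B = -4440 + 148 = -4292)
1/(B + D) = 1/(-4292 + 4*√60009584488835186571/269856341)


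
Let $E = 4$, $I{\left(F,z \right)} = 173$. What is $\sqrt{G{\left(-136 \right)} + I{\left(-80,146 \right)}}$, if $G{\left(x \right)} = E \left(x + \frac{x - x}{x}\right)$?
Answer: $i \sqrt{371} \approx 19.261 i$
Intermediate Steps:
$G{\left(x \right)} = 4 x$ ($G{\left(x \right)} = 4 \left(x + \frac{x - x}{x}\right) = 4 \left(x + \frac{0}{x}\right) = 4 \left(x + 0\right) = 4 x$)
$\sqrt{G{\left(-136 \right)} + I{\left(-80,146 \right)}} = \sqrt{4 \left(-136\right) + 173} = \sqrt{-544 + 173} = \sqrt{-371} = i \sqrt{371}$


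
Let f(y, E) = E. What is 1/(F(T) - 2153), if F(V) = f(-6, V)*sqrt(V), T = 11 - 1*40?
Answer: I/(-2153*I + 29*sqrt(29)) ≈ -0.00046204 + 3.3514e-5*I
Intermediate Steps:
T = -29 (T = 11 - 40 = -29)
F(V) = V**(3/2) (F(V) = V*sqrt(V) = V**(3/2))
1/(F(T) - 2153) = 1/((-29)**(3/2) - 2153) = 1/(-29*I*sqrt(29) - 2153) = 1/(-2153 - 29*I*sqrt(29))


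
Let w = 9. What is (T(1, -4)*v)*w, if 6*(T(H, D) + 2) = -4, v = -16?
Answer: 384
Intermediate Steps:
T(H, D) = -8/3 (T(H, D) = -2 + (⅙)*(-4) = -2 - ⅔ = -8/3)
(T(1, -4)*v)*w = -8/3*(-16)*9 = (128/3)*9 = 384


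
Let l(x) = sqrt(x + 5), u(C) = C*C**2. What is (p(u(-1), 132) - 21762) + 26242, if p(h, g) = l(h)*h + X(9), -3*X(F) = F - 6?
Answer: 4477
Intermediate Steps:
X(F) = 2 - F/3 (X(F) = -(F - 6)/3 = -(-6 + F)/3 = 2 - F/3)
u(C) = C**3
l(x) = sqrt(5 + x)
p(h, g) = -1 + h*sqrt(5 + h) (p(h, g) = sqrt(5 + h)*h + (2 - 1/3*9) = h*sqrt(5 + h) + (2 - 3) = h*sqrt(5 + h) - 1 = -1 + h*sqrt(5 + h))
(p(u(-1), 132) - 21762) + 26242 = ((-1 + (-1)**3*sqrt(5 + (-1)**3)) - 21762) + 26242 = ((-1 - sqrt(5 - 1)) - 21762) + 26242 = ((-1 - sqrt(4)) - 21762) + 26242 = ((-1 - 1*2) - 21762) + 26242 = ((-1 - 2) - 21762) + 26242 = (-3 - 21762) + 26242 = -21765 + 26242 = 4477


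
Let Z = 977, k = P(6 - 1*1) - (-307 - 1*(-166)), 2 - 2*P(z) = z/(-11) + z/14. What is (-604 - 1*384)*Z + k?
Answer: -297261257/308 ≈ -9.6513e+5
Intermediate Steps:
P(z) = 1 + 3*z/308 (P(z) = 1 - (z/(-11) + z/14)/2 = 1 - (z*(-1/11) + z*(1/14))/2 = 1 - (-z/11 + z/14)/2 = 1 - (-3)*z/308 = 1 + 3*z/308)
k = 43751/308 (k = (1 + 3*(6 - 1*1)/308) - (-307 - 1*(-166)) = (1 + 3*(6 - 1)/308) - (-307 + 166) = (1 + (3/308)*5) - 1*(-141) = (1 + 15/308) + 141 = 323/308 + 141 = 43751/308 ≈ 142.05)
(-604 - 1*384)*Z + k = (-604 - 1*384)*977 + 43751/308 = (-604 - 384)*977 + 43751/308 = -988*977 + 43751/308 = -965276 + 43751/308 = -297261257/308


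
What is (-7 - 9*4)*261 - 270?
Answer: -11493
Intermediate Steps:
(-7 - 9*4)*261 - 270 = (-7 - 36)*261 - 270 = -43*261 - 270 = -11223 - 270 = -11493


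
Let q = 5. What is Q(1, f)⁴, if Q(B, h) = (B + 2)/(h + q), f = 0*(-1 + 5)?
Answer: 81/625 ≈ 0.12960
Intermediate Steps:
f = 0 (f = 0*4 = 0)
Q(B, h) = (2 + B)/(5 + h) (Q(B, h) = (B + 2)/(h + 5) = (2 + B)/(5 + h))
Q(1, f)⁴ = ((2 + 1)/(5 + 0))⁴ = (3/5)⁴ = ((⅕)*3)⁴ = (⅗)⁴ = 81/625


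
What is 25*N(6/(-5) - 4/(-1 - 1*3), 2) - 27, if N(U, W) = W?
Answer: 23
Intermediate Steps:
25*N(6/(-5) - 4/(-1 - 1*3), 2) - 27 = 25*2 - 27 = 50 - 27 = 23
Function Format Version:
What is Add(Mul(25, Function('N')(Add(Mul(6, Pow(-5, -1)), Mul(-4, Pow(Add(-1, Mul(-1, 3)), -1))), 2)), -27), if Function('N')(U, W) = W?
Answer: 23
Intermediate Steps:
Add(Mul(25, Function('N')(Add(Mul(6, Pow(-5, -1)), Mul(-4, Pow(Add(-1, Mul(-1, 3)), -1))), 2)), -27) = Add(Mul(25, 2), -27) = Add(50, -27) = 23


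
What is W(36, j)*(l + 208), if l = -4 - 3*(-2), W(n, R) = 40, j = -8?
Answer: 8400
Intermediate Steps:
l = 2 (l = -4 + 6 = 2)
W(36, j)*(l + 208) = 40*(2 + 208) = 40*210 = 8400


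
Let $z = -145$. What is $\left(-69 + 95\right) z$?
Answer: $-3770$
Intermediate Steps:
$\left(-69 + 95\right) z = \left(-69 + 95\right) \left(-145\right) = 26 \left(-145\right) = -3770$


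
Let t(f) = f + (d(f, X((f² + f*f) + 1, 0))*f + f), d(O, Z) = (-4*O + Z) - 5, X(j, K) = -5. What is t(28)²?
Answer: 11289600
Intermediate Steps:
d(O, Z) = -5 + Z - 4*O (d(O, Z) = (Z - 4*O) - 5 = -5 + Z - 4*O)
t(f) = 2*f + f*(-10 - 4*f) (t(f) = f + ((-5 - 5 - 4*f)*f + f) = f + ((-10 - 4*f)*f + f) = f + (f*(-10 - 4*f) + f) = f + (f + f*(-10 - 4*f)) = 2*f + f*(-10 - 4*f))
t(28)² = (-4*28*(2 + 28))² = (-4*28*30)² = (-3360)² = 11289600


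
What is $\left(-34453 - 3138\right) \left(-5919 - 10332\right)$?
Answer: $610891341$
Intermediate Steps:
$\left(-34453 - 3138\right) \left(-5919 - 10332\right) = \left(-37591\right) \left(-16251\right) = 610891341$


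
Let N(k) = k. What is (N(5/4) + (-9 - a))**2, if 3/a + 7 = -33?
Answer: 94249/1600 ≈ 58.906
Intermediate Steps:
a = -3/40 (a = 3/(-7 - 33) = 3/(-40) = 3*(-1/40) = -3/40 ≈ -0.075000)
(N(5/4) + (-9 - a))**2 = (5/4 + (-9 - 1*(-3/40)))**2 = (5*(1/4) + (-9 + 3/40))**2 = (5/4 - 357/40)**2 = (-307/40)**2 = 94249/1600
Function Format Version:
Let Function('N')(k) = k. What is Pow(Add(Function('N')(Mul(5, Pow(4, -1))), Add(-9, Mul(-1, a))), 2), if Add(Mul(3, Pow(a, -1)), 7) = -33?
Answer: Rational(94249, 1600) ≈ 58.906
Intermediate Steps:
a = Rational(-3, 40) (a = Mul(3, Pow(Add(-7, -33), -1)) = Mul(3, Pow(-40, -1)) = Mul(3, Rational(-1, 40)) = Rational(-3, 40) ≈ -0.075000)
Pow(Add(Function('N')(Mul(5, Pow(4, -1))), Add(-9, Mul(-1, a))), 2) = Pow(Add(Mul(5, Pow(4, -1)), Add(-9, Mul(-1, Rational(-3, 40)))), 2) = Pow(Add(Mul(5, Rational(1, 4)), Add(-9, Rational(3, 40))), 2) = Pow(Add(Rational(5, 4), Rational(-357, 40)), 2) = Pow(Rational(-307, 40), 2) = Rational(94249, 1600)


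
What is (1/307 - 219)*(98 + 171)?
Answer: -18085408/307 ≈ -58910.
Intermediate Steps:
(1/307 - 219)*(98 + 171) = (1/307 - 219)*269 = -67232/307*269 = -18085408/307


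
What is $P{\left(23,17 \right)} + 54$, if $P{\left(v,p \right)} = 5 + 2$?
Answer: $61$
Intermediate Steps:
$P{\left(v,p \right)} = 7$
$P{\left(23,17 \right)} + 54 = 7 + 54 = 61$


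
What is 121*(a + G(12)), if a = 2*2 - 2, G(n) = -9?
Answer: -847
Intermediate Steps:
a = 2 (a = 4 - 2 = 2)
121*(a + G(12)) = 121*(2 - 9) = 121*(-7) = -847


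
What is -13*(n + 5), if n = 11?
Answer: -208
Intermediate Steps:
-13*(n + 5) = -13*(11 + 5) = -13*16 = -208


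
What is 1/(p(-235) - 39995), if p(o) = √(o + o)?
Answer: -7999/319920099 - I*√470/1599600495 ≈ -2.5003e-5 - 1.3553e-8*I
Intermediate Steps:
p(o) = √2*√o (p(o) = √(2*o) = √2*√o)
1/(p(-235) - 39995) = 1/(√2*√(-235) - 39995) = 1/(√2*(I*√235) - 39995) = 1/(I*√470 - 39995) = 1/(-39995 + I*√470)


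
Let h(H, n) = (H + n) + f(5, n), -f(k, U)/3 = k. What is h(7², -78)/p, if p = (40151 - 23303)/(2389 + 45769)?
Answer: -264869/2106 ≈ -125.77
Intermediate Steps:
f(k, U) = -3*k
h(H, n) = -15 + H + n (h(H, n) = (H + n) - 3*5 = (H + n) - 15 = -15 + H + n)
p = 8424/24079 (p = 16848/48158 = 16848*(1/48158) = 8424/24079 ≈ 0.34985)
h(7², -78)/p = (-15 + 7² - 78)/(8424/24079) = (-15 + 49 - 78)*(24079/8424) = -44*24079/8424 = -264869/2106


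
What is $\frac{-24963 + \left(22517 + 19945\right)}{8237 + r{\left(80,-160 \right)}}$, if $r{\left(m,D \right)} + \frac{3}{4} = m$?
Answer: $\frac{69996}{33265} \approx 2.1042$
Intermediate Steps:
$r{\left(m,D \right)} = - \frac{3}{4} + m$
$\frac{-24963 + \left(22517 + 19945\right)}{8237 + r{\left(80,-160 \right)}} = \frac{-24963 + \left(22517 + 19945\right)}{8237 + \left(- \frac{3}{4} + 80\right)} = \frac{-24963 + 42462}{8237 + \frac{317}{4}} = \frac{17499}{\frac{33265}{4}} = 17499 \cdot \frac{4}{33265} = \frac{69996}{33265}$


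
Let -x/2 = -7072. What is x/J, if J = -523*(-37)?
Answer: 14144/19351 ≈ 0.73092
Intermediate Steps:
x = 14144 (x = -2*(-7072) = 14144)
J = 19351
x/J = 14144/19351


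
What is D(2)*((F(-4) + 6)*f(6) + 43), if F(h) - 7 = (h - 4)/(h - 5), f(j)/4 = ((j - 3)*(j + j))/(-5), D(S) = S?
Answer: -714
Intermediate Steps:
f(j) = -8*j*(-3 + j)/5 (f(j) = 4*(((j - 3)*(j + j))/(-5)) = 4*(((-3 + j)*(2*j))*(-1/5)) = 4*((2*j*(-3 + j))*(-1/5)) = 4*(-2*j*(-3 + j)/5) = -8*j*(-3 + j)/5)
F(h) = 7 + (-4 + h)/(-5 + h) (F(h) = 7 + (h - 4)/(h - 5) = 7 + (-4 + h)/(-5 + h))
D(2)*((F(-4) + 6)*f(6) + 43) = 2*(((-39 + 8*(-4))/(-5 - 4) + 6)*((8/5)*6*(3 - 1*6)) + 43) = 2*(((-39 - 32)/(-9) + 6)*((8/5)*6*(3 - 6)) + 43) = 2*((-1/9*(-71) + 6)*((8/5)*6*(-3)) + 43) = 2*((71/9 + 6)*(-144/5) + 43) = 2*((125/9)*(-144/5) + 43) = 2*(-400 + 43) = 2*(-357) = -714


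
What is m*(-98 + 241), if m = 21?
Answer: 3003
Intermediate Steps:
m*(-98 + 241) = 21*(-98 + 241) = 21*143 = 3003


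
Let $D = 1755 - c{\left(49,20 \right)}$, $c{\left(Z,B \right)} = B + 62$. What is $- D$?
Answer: $-1673$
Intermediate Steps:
$c{\left(Z,B \right)} = 62 + B$
$D = 1673$ ($D = 1755 - \left(62 + 20\right) = 1755 - 82 = 1673$)
$- D = \left(-1\right) 1673 = -1673$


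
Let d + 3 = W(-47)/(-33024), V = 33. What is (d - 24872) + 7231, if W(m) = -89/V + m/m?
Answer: -2403536249/136224 ≈ -17644.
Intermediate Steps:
W(m) = -56/33 (W(m) = -89/33 + m/m = -89*1/33 + 1 = -89/33 + 1 = -56/33)
d = -408665/136224 (d = -3 - 56/33/(-33024) = -3 - 56/33*(-1/33024) = -3 + 7/136224 = -408665/136224 ≈ -2.9999)
(d - 24872) + 7231 = (-408665/136224 - 24872) + 7231 = -3388571993/136224 + 7231 = -2403536249/136224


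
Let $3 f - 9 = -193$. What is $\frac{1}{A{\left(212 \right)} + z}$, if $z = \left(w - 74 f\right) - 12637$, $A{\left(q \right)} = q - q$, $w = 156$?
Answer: $- \frac{3}{23827} \approx -0.00012591$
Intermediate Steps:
$f = - \frac{184}{3}$ ($f = 3 + \frac{1}{3} \left(-193\right) = 3 - \frac{193}{3} = - \frac{184}{3} \approx -61.333$)
$A{\left(q \right)} = 0$
$z = - \frac{23827}{3}$ ($z = \left(156 - - \frac{13616}{3}\right) - 12637 = \left(156 + \frac{13616}{3}\right) - 12637 = \frac{14084}{3} - 12637 = - \frac{23827}{3} \approx -7942.3$)
$\frac{1}{A{\left(212 \right)} + z} = \frac{1}{0 - \frac{23827}{3}} = \frac{1}{- \frac{23827}{3}} = - \frac{3}{23827}$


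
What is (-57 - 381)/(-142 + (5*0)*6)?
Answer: 219/71 ≈ 3.0845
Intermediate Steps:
(-57 - 381)/(-142 + (5*0)*6) = -438/(-142 + 0*6) = -438/(-142 + 0) = -438/(-142) = -438*(-1/142) = 219/71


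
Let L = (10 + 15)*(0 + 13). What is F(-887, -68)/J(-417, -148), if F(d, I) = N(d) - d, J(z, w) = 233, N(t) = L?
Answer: 1212/233 ≈ 5.2017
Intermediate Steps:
L = 325 (L = 25*13 = 325)
N(t) = 325
F(d, I) = 325 - d
F(-887, -68)/J(-417, -148) = (325 - 1*(-887))/233 = (325 + 887)*(1/233) = 1212*(1/233) = 1212/233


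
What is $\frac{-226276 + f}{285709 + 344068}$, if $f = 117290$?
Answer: $- \frac{108986}{629777} \approx -0.17305$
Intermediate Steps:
$\frac{-226276 + f}{285709 + 344068} = \frac{-226276 + 117290}{285709 + 344068} = - \frac{108986}{629777}$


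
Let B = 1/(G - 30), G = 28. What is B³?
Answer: -⅛ ≈ -0.12500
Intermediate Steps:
B = -½ (B = 1/(28 - 30) = 1/(-2) = -½ ≈ -0.50000)
B³ = (-½)³ = -⅛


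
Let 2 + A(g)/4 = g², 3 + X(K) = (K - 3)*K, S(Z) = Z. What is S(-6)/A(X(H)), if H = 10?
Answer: -3/8974 ≈ -0.00033430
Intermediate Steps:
X(K) = -3 + K*(-3 + K) (X(K) = -3 + (K - 3)*K = -3 + (-3 + K)*K = -3 + K*(-3 + K))
A(g) = -8 + 4*g²
S(-6)/A(X(H)) = -6/(-8 + 4*(-3 + 10² - 3*10)²) = -6/(-8 + 4*(-3 + 100 - 30)²) = -6/(-8 + 4*67²) = -6/(-8 + 4*4489) = -6/(-8 + 17956) = -6/17948 = -6*1/17948 = -3/8974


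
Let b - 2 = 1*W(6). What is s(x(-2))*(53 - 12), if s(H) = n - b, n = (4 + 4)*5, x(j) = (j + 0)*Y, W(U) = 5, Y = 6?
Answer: 1353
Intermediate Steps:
b = 7 (b = 2 + 1*5 = 2 + 5 = 7)
x(j) = 6*j (x(j) = (j + 0)*6 = j*6 = 6*j)
n = 40 (n = 8*5 = 40)
s(H) = 33 (s(H) = 40 - 1*7 = 40 - 7 = 33)
s(x(-2))*(53 - 12) = 33*(53 - 12) = 33*41 = 1353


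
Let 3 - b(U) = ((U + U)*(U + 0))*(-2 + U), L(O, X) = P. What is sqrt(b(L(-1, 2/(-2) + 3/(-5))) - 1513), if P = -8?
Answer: I*sqrt(230) ≈ 15.166*I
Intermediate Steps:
L(O, X) = -8
b(U) = 3 - 2*U**2*(-2 + U) (b(U) = 3 - (U + U)*(U + 0)*(-2 + U) = 3 - (2*U)*U*(-2 + U) = 3 - 2*U**2*(-2 + U))
sqrt(b(L(-1, 2/(-2) + 3/(-5))) - 1513) = sqrt((3 - 2*(-8)**3 + 4*(-8)**2) - 1513) = sqrt((3 - 2*(-512) + 4*64) - 1513) = sqrt((3 + 1024 + 256) - 1513) = sqrt(1283 - 1513) = sqrt(-230) = I*sqrt(230)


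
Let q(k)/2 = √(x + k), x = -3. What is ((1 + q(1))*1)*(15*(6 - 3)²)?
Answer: 135 + 270*I*√2 ≈ 135.0 + 381.84*I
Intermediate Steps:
q(k) = 2*√(-3 + k)
((1 + q(1))*1)*(15*(6 - 3)²) = ((1 + 2*√(-3 + 1))*1)*(15*(6 - 3)²) = ((1 + 2*√(-2))*1)*(15*3²) = ((1 + 2*(I*√2))*1)*(15*9) = ((1 + 2*I*√2)*1)*135 = (1 + 2*I*√2)*135 = 135 + 270*I*√2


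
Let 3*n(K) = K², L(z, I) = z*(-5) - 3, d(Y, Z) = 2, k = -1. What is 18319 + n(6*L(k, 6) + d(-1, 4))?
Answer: 55153/3 ≈ 18384.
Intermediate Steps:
L(z, I) = -3 - 5*z (L(z, I) = -5*z - 3 = -3 - 5*z)
n(K) = K²/3
18319 + n(6*L(k, 6) + d(-1, 4)) = 18319 + (6*(-3 - 5*(-1)) + 2)²/3 = 18319 + (6*(-3 + 5) + 2)²/3 = 18319 + (6*2 + 2)²/3 = 18319 + (12 + 2)²/3 = 18319 + (⅓)*14² = 18319 + (⅓)*196 = 18319 + 196/3 = 55153/3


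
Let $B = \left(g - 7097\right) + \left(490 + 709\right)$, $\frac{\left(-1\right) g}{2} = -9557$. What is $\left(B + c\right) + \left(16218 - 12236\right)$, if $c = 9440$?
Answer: $26638$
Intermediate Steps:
$g = 19114$ ($g = \left(-2\right) \left(-9557\right) = 19114$)
$B = 13216$ ($B = \left(19114 - 7097\right) + \left(490 + 709\right) = 12017 + 1199 = 13216$)
$\left(B + c\right) + \left(16218 - 12236\right) = \left(13216 + 9440\right) + \left(16218 - 12236\right) = 22656 + \left(16218 - 12236\right) = 22656 + 3982 = 26638$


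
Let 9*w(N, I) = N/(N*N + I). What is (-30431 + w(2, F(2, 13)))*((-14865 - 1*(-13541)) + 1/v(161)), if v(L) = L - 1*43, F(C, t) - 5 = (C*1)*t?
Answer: 166399259917/4130 ≈ 4.0290e+7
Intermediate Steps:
F(C, t) = 5 + C*t (F(C, t) = 5 + (C*1)*t = 5 + C*t)
v(L) = -43 + L (v(L) = L - 43 = -43 + L)
w(N, I) = N/(9*(I + N²)) (w(N, I) = (N/(N*N + I))/9 = (N/(N² + I))/9 = (N/(I + N²))/9 = N/(9*(I + N²)))
(-30431 + w(2, F(2, 13)))*((-14865 - 1*(-13541)) + 1/v(161)) = (-30431 + (⅑)*2/((5 + 2*13) + 2²))*((-14865 - 1*(-13541)) + 1/(-43 + 161)) = (-30431 + (⅑)*2/((5 + 26) + 4))*((-14865 + 13541) + 1/118) = (-30431 + (⅑)*2/(31 + 4))*(-1324 + 1/118) = (-30431 + (⅑)*2/35)*(-156231/118) = (-30431 + (⅑)*2*(1/35))*(-156231/118) = (-30431 + 2/315)*(-156231/118) = -9585763/315*(-156231/118) = 166399259917/4130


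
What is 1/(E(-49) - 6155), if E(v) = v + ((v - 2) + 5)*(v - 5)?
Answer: -1/3720 ≈ -0.00026882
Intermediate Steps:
E(v) = v + (-5 + v)*(3 + v) (E(v) = v + ((-2 + v) + 5)*(-5 + v) = v + (3 + v)*(-5 + v) = v + (-5 + v)*(3 + v))
1/(E(-49) - 6155) = 1/((-15 + (-49)² - 1*(-49)) - 6155) = 1/((-15 + 2401 + 49) - 6155) = 1/(2435 - 6155) = 1/(-3720) = -1/3720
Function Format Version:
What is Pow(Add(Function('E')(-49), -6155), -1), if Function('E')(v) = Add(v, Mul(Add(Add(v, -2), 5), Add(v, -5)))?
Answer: Rational(-1, 3720) ≈ -0.00026882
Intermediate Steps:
Function('E')(v) = Add(v, Mul(Add(-5, v), Add(3, v))) (Function('E')(v) = Add(v, Mul(Add(Add(-2, v), 5), Add(-5, v))) = Add(v, Mul(Add(3, v), Add(-5, v))) = Add(v, Mul(Add(-5, v), Add(3, v))))
Pow(Add(Function('E')(-49), -6155), -1) = Pow(Add(Add(-15, Pow(-49, 2), Mul(-1, -49)), -6155), -1) = Pow(Add(Add(-15, 2401, 49), -6155), -1) = Pow(Add(2435, -6155), -1) = Pow(-3720, -1) = Rational(-1, 3720)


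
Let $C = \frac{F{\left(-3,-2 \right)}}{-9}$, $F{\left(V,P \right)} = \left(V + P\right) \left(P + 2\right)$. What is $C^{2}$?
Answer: $0$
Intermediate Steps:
$F{\left(V,P \right)} = \left(2 + P\right) \left(P + V\right)$ ($F{\left(V,P \right)} = \left(P + V\right) \left(2 + P\right) = \left(2 + P\right) \left(P + V\right)$)
$C = 0$ ($C = \frac{\left(-2\right)^{2} + 2 \left(-2\right) + 2 \left(-3\right) - -6}{-9} = \left(4 - 4 - 6 + 6\right) \left(- \frac{1}{9}\right) = 0 \left(- \frac{1}{9}\right) = 0$)
$C^{2} = 0^{2} = 0$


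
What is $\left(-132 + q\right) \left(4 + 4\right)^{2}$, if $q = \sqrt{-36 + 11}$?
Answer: $-8448 + 320 i \approx -8448.0 + 320.0 i$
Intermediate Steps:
$q = 5 i$ ($q = \sqrt{-25} = 5 i \approx 5.0 i$)
$\left(-132 + q\right) \left(4 + 4\right)^{2} = \left(-132 + 5 i\right) \left(4 + 4\right)^{2} = \left(-132 + 5 i\right) 8^{2} = \left(-132 + 5 i\right) 64 = -8448 + 320 i$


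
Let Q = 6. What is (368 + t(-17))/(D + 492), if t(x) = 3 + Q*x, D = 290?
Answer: 269/782 ≈ 0.34399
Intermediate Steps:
t(x) = 3 + 6*x
(368 + t(-17))/(D + 492) = (368 + (3 + 6*(-17)))/(290 + 492) = (368 + (3 - 102))/782 = (368 - 99)*(1/782) = 269*(1/782) = 269/782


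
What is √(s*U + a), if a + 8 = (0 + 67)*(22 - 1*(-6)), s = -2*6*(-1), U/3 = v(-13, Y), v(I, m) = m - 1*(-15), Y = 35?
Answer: 2*√917 ≈ 60.564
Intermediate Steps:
v(I, m) = 15 + m (v(I, m) = m + 15 = 15 + m)
U = 150 (U = 3*(15 + 35) = 3*50 = 150)
s = 12 (s = -12*(-1) = 12)
a = 1868 (a = -8 + (0 + 67)*(22 - 1*(-6)) = -8 + 67*(22 + 6) = -8 + 67*28 = -8 + 1876 = 1868)
√(s*U + a) = √(12*150 + 1868) = √(1800 + 1868) = √3668 = 2*√917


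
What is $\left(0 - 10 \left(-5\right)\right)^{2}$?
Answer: $2500$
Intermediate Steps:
$\left(0 - 10 \left(-5\right)\right)^{2} = \left(0 - -50\right)^{2} = \left(0 + 50\right)^{2} = 50^{2} = 2500$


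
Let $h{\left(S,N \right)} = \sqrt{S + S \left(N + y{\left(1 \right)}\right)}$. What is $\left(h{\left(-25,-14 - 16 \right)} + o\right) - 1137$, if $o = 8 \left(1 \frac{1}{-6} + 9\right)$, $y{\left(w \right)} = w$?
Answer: $- \frac{3199}{3} + 10 \sqrt{7} \approx -1039.9$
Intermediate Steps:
$h{\left(S,N \right)} = \sqrt{S + S \left(1 + N\right)}$ ($h{\left(S,N \right)} = \sqrt{S + S \left(N + 1\right)} = \sqrt{S + S \left(1 + N\right)}$)
$o = \frac{212}{3}$ ($o = 8 \left(1 \left(- \frac{1}{6}\right) + 9\right) = 8 \left(- \frac{1}{6} + 9\right) = 8 \cdot \frac{53}{6} = \frac{212}{3} \approx 70.667$)
$\left(h{\left(-25,-14 - 16 \right)} + o\right) - 1137 = \left(\sqrt{- 25 \left(2 - 30\right)} + \frac{212}{3}\right) - 1137 = \left(\sqrt{\left(-25\right) \left(-28\right)} + \frac{212}{3}\right) - 1137 = \left(\sqrt{700} + \frac{212}{3}\right) - 1137 = \left(10 \sqrt{7} + \frac{212}{3}\right) - 1137 = \left(\frac{212}{3} + 10 \sqrt{7}\right) - 1137 = - \frac{3199}{3} + 10 \sqrt{7}$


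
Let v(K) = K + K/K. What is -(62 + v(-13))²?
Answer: -2500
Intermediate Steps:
v(K) = 1 + K (v(K) = K + 1 = 1 + K)
-(62 + v(-13))² = -(62 + (1 - 13))² = -(62 - 12)² = -1*50² = -1*2500 = -2500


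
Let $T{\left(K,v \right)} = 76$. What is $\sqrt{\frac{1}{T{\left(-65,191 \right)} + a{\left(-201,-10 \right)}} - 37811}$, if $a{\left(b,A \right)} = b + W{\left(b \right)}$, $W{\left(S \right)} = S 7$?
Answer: $\frac{i \sqrt{22185831499}}{766} \approx 194.45 i$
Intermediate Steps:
$W{\left(S \right)} = 7 S$
$a{\left(b,A \right)} = 8 b$ ($a{\left(b,A \right)} = b + 7 b = 8 b$)
$\sqrt{\frac{1}{T{\left(-65,191 \right)} + a{\left(-201,-10 \right)}} - 37811} = \sqrt{\frac{1}{76 + 8 \left(-201\right)} - 37811} = \sqrt{\frac{1}{76 - 1608} - 37811} = \sqrt{\frac{1}{-1532} - 37811} = \sqrt{- \frac{1}{1532} - 37811} = \sqrt{- \frac{57926453}{1532}} = \frac{i \sqrt{22185831499}}{766}$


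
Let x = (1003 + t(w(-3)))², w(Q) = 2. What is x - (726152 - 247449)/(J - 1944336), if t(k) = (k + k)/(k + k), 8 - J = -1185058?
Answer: 765356787023/759270 ≈ 1.0080e+6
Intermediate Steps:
J = 1185066 (J = 8 - 1*(-1185058) = 8 + 1185058 = 1185066)
t(k) = 1 (t(k) = (2*k)/((2*k)) = (2*k)*(1/(2*k)) = 1)
x = 1008016 (x = (1003 + 1)² = 1004² = 1008016)
x - (726152 - 247449)/(J - 1944336) = 1008016 - (726152 - 247449)/(1185066 - 1944336) = 1008016 - 478703/(-759270) = 1008016 - 478703*(-1)/759270 = 1008016 - 1*(-478703/759270) = 1008016 + 478703/759270 = 765356787023/759270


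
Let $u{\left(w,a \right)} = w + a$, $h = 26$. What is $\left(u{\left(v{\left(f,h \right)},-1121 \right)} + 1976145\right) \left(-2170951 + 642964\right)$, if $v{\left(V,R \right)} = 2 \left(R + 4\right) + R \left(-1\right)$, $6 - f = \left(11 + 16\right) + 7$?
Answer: $-3017862948246$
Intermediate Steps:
$f = -28$ ($f = 6 - \left(\left(11 + 16\right) + 7\right) = 6 - \left(27 + 7\right) = 6 - 34 = -28$)
$v{\left(V,R \right)} = 8 + R$ ($v{\left(V,R \right)} = 2 \left(4 + R\right) - R = \left(8 + 2 R\right) - R = 8 + R$)
$u{\left(w,a \right)} = a + w$
$\left(u{\left(v{\left(f,h \right)},-1121 \right)} + 1976145\right) \left(-2170951 + 642964\right) = \left(\left(-1121 + \left(8 + 26\right)\right) + 1976145\right) \left(-2170951 + 642964\right) = \left(\left(-1121 + 34\right) + 1976145\right) \left(-1527987\right) = \left(-1087 + 1976145\right) \left(-1527987\right) = 1975058 \left(-1527987\right) = -3017862948246$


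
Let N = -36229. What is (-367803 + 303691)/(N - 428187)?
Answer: 4007/29026 ≈ 0.13805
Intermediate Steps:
(-367803 + 303691)/(N - 428187) = (-367803 + 303691)/(-36229 - 428187) = -64112/(-464416) = -64112*(-1/464416) = 4007/29026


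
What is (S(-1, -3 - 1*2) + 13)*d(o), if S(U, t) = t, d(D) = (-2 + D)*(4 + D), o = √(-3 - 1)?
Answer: -96 + 32*I ≈ -96.0 + 32.0*I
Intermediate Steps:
o = 2*I (o = √(-4) = 2*I ≈ 2.0*I)
(S(-1, -3 - 1*2) + 13)*d(o) = ((-3 - 1*2) + 13)*(-8 + (2*I)² + 2*(2*I)) = ((-3 - 2) + 13)*(-8 - 4 + 4*I) = (-5 + 13)*(-12 + 4*I) = 8*(-12 + 4*I) = -96 + 32*I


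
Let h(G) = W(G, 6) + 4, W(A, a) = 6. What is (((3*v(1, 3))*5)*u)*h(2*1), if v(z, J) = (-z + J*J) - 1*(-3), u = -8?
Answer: -13200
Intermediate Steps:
h(G) = 10 (h(G) = 6 + 4 = 10)
v(z, J) = 3 + J² - z (v(z, J) = (-z + J²) + 3 = (J² - z) + 3 = 3 + J² - z)
(((3*v(1, 3))*5)*u)*h(2*1) = (((3*(3 + 3² - 1*1))*5)*(-8))*10 = (((3*(3 + 9 - 1))*5)*(-8))*10 = (((3*11)*5)*(-8))*10 = ((33*5)*(-8))*10 = (165*(-8))*10 = -1320*10 = -13200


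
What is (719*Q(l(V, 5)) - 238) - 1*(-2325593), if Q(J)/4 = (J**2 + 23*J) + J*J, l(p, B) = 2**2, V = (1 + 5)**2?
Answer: 2681979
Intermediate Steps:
V = 36 (V = 6**2 = 36)
l(p, B) = 4
Q(J) = 8*J**2 + 92*J (Q(J) = 4*((J**2 + 23*J) + J*J) = 4*((J**2 + 23*J) + J**2) = 4*(2*J**2 + 23*J) = 8*J**2 + 92*J)
(719*Q(l(V, 5)) - 238) - 1*(-2325593) = (719*(4*4*(23 + 2*4)) - 238) - 1*(-2325593) = (719*(4*4*(23 + 8)) - 238) + 2325593 = (719*(4*4*31) - 238) + 2325593 = (719*496 - 238) + 2325593 = (356624 - 238) + 2325593 = 356386 + 2325593 = 2681979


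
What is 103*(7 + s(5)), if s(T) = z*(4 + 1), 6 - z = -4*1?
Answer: 5871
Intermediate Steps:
z = 10 (z = 6 - (-4) = 6 - 1*(-4) = 6 + 4 = 10)
s(T) = 50 (s(T) = 10*(4 + 1) = 10*5 = 50)
103*(7 + s(5)) = 103*(7 + 50) = 103*57 = 5871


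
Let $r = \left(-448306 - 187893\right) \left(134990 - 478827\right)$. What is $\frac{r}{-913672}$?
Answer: $- \frac{218748755563}{913672} \approx -2.3942 \cdot 10^{5}$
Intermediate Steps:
$r = 218748755563$ ($r = \left(-636199\right) \left(-343837\right) = 218748755563$)
$\frac{r}{-913672} = \frac{218748755563}{-913672} = 218748755563 \left(- \frac{1}{913672}\right) = - \frac{218748755563}{913672}$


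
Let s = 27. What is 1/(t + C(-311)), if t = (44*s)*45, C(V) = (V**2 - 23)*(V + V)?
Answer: -1/60092696 ≈ -1.6641e-8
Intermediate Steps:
C(V) = 2*V*(-23 + V**2) (C(V) = (-23 + V**2)*(2*V) = 2*V*(-23 + V**2))
t = 53460 (t = (44*27)*45 = 1188*45 = 53460)
1/(t + C(-311)) = 1/(53460 + 2*(-311)*(-23 + (-311)**2)) = 1/(53460 + 2*(-311)*(-23 + 96721)) = 1/(53460 + 2*(-311)*96698) = 1/(53460 - 60146156) = 1/(-60092696) = -1/60092696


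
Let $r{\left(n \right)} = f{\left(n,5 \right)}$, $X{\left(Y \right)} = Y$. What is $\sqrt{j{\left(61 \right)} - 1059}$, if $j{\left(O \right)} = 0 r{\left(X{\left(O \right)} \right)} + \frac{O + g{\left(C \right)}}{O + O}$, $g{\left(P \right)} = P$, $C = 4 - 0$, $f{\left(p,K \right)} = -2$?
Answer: $\frac{i \sqrt{15754226}}{122} \approx 32.534 i$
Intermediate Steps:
$C = 4$ ($C = 4 + 0 = 4$)
$r{\left(n \right)} = -2$
$j{\left(O \right)} = \frac{4 + O}{2 O}$ ($j{\left(O \right)} = 0 \left(-2\right) + \frac{O + 4}{O + O} = 0 + \frac{4 + O}{2 O} = \frac{4 + O}{2 O}$)
$\sqrt{j{\left(61 \right)} - 1059} = \sqrt{\frac{4 + 61}{2 \cdot 61} - 1059} = \sqrt{\frac{1}{2} \cdot \frac{1}{61} \cdot 65 - 1059} = \sqrt{\frac{65}{122} - 1059} = \sqrt{- \frac{129133}{122}} = \frac{i \sqrt{15754226}}{122}$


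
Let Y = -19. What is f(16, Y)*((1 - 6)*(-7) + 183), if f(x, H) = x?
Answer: 3488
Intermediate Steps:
f(16, Y)*((1 - 6)*(-7) + 183) = 16*((1 - 6)*(-7) + 183) = 16*(-5*(-7) + 183) = 16*(35 + 183) = 16*218 = 3488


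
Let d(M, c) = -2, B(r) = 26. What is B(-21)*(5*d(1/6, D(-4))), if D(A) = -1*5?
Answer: -260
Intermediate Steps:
D(A) = -5
B(-21)*(5*d(1/6, D(-4))) = 26*(5*(-2)) = 26*(-10) = -260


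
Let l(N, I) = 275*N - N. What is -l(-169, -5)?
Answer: 46306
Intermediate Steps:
l(N, I) = 274*N
-l(-169, -5) = -274*(-169) = -1*(-46306) = 46306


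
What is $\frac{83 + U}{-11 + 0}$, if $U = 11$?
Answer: $- \frac{94}{11} \approx -8.5455$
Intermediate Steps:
$\frac{83 + U}{-11 + 0} = \frac{83 + 11}{-11 + 0} = \frac{94}{-11} = 94 \left(- \frac{1}{11}\right) = - \frac{94}{11}$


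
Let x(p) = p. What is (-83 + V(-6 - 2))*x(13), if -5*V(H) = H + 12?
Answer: -5447/5 ≈ -1089.4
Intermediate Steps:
V(H) = -12/5 - H/5 (V(H) = -(H + 12)/5 = -(12 + H)/5 = -12/5 - H/5)
(-83 + V(-6 - 2))*x(13) = (-83 + (-12/5 - (-6 - 2)/5))*13 = (-83 + (-12/5 - ⅕*(-8)))*13 = (-83 + (-12/5 + 8/5))*13 = (-83 - ⅘)*13 = -419/5*13 = -5447/5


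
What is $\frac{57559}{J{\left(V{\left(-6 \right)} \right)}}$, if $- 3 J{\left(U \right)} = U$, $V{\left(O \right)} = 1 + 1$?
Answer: $- \frac{172677}{2} \approx -86339.0$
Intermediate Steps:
$V{\left(O \right)} = 2$
$J{\left(U \right)} = - \frac{U}{3}$
$\frac{57559}{J{\left(V{\left(-6 \right)} \right)}} = \frac{57559}{\left(- \frac{1}{3}\right) 2} = \frac{57559}{- \frac{2}{3}} = 57559 \left(- \frac{3}{2}\right) = - \frac{172677}{2}$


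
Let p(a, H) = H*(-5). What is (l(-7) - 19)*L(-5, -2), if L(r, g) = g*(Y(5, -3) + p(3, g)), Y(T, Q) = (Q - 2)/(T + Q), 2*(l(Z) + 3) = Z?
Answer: 765/2 ≈ 382.50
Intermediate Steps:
l(Z) = -3 + Z/2
p(a, H) = -5*H
Y(T, Q) = (-2 + Q)/(Q + T)
L(r, g) = g*(-5/2 - 5*g) (L(r, g) = g*((-2 - 3)/(-3 + 5) - 5*g) = g*(-5/2 - 5*g))
(l(-7) - 19)*L(-5, -2) = ((-3 + (½)*(-7)) - 19)*(-5/2*(-2)*(1 + 2*(-2))) = ((-3 - 7/2) - 19)*(-5/2*(-2)*(1 - 4)) = (-13/2 - 19)*(-5/2*(-2)*(-3)) = -51/2*(-15) = 765/2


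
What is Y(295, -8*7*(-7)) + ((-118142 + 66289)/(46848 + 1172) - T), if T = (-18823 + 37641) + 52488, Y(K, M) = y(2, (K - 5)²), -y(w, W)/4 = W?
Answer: -19578093973/48020 ≈ -4.0771e+5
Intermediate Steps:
y(w, W) = -4*W
Y(K, M) = -4*(-5 + K)² (Y(K, M) = -4*(K - 5)² = -4*(-5 + K)²)
T = 71306 (T = 18818 + 52488 = 71306)
Y(295, -8*7*(-7)) + ((-118142 + 66289)/(46848 + 1172) - T) = -4*(-5 + 295)² + ((-118142 + 66289)/(46848 + 1172) - 1*71306) = -4*290² + (-51853/48020 - 71306) = -4*84100 + (-51853*1/48020 - 71306) = -336400 + (-51853/48020 - 71306) = -336400 - 3424165973/48020 = -19578093973/48020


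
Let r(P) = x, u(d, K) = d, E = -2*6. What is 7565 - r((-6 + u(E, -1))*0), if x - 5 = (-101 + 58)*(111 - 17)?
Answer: 11602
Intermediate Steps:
E = -12
x = -4037 (x = 5 + (-101 + 58)*(111 - 17) = 5 - 43*94 = 5 - 4042 = -4037)
r(P) = -4037
7565 - r((-6 + u(E, -1))*0) = 7565 - 1*(-4037) = 7565 + 4037 = 11602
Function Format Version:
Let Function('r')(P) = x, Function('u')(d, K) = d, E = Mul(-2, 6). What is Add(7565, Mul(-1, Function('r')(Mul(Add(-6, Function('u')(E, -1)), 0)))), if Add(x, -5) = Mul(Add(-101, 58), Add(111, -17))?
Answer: 11602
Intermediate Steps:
E = -12
x = -4037 (x = Add(5, Mul(Add(-101, 58), Add(111, -17))) = Add(5, Mul(-43, 94)) = Add(5, -4042) = -4037)
Function('r')(P) = -4037
Add(7565, Mul(-1, Function('r')(Mul(Add(-6, Function('u')(E, -1)), 0)))) = Add(7565, Mul(-1, -4037)) = Add(7565, 4037) = 11602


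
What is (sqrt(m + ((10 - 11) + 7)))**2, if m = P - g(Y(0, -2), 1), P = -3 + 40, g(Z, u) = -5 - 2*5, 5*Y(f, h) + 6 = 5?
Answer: 58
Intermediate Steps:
Y(f, h) = -1/5 (Y(f, h) = -6/5 + (1/5)*5 = -6/5 + 1 = -1/5)
g(Z, u) = -15 (g(Z, u) = -5 - 10 = -15)
P = 37
m = 52 (m = 37 - 1*(-15) = 37 + 15 = 52)
(sqrt(m + ((10 - 11) + 7)))**2 = (sqrt(52 + ((10 - 11) + 7)))**2 = (sqrt(52 + (-1 + 7)))**2 = (sqrt(52 + 6))**2 = (sqrt(58))**2 = 58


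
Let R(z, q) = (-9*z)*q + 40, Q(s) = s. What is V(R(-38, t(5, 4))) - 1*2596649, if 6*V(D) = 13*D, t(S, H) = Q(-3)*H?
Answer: -7816363/3 ≈ -2.6055e+6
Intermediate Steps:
t(S, H) = -3*H
R(z, q) = 40 - 9*q*z (R(z, q) = -9*q*z + 40 = 40 - 9*q*z)
V(D) = 13*D/6 (V(D) = (13*D)/6 = 13*D/6)
V(R(-38, t(5, 4))) - 1*2596649 = 13*(40 - 9*(-3*4)*(-38))/6 - 1*2596649 = 13*(40 - 9*(-12)*(-38))/6 - 2596649 = 13*(40 - 4104)/6 - 2596649 = (13/6)*(-4064) - 2596649 = -26416/3 - 2596649 = -7816363/3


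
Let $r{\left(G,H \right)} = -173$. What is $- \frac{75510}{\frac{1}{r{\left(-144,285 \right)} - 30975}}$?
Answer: $2351985480$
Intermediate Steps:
$- \frac{75510}{\frac{1}{r{\left(-144,285 \right)} - 30975}} = - \frac{75510}{\frac{1}{-173 - 30975}} = - \frac{75510}{\frac{1}{-31148}} = - \frac{75510}{- \frac{1}{31148}} = \left(-75510\right) \left(-31148\right) = 2351985480$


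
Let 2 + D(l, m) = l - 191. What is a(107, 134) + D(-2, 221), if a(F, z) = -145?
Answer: -340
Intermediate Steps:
D(l, m) = -193 + l (D(l, m) = -2 + (l - 191) = -2 + (-191 + l) = -193 + l)
a(107, 134) + D(-2, 221) = -145 + (-193 - 2) = -145 - 195 = -340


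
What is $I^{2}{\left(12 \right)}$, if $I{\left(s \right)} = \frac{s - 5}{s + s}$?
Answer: $\frac{49}{576} \approx 0.085069$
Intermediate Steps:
$I{\left(s \right)} = \frac{-5 + s}{2 s}$
$I^{2}{\left(12 \right)} = \left(\frac{-5 + 12}{2 \cdot 12}\right)^{2} = \left(\frac{1}{2} \cdot \frac{1}{12} \cdot 7\right)^{2} = \left(\frac{7}{24}\right)^{2} = \frac{49}{576}$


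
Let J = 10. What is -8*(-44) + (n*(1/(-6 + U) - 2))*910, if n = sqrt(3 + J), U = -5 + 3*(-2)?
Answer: 352 - 31850*sqrt(13)/17 ≈ -6403.1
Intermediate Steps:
U = -11 (U = -5 - 6 = -11)
n = sqrt(13) (n = sqrt(3 + 10) = sqrt(13) ≈ 3.6056)
-8*(-44) + (n*(1/(-6 + U) - 2))*910 = -8*(-44) + (sqrt(13)*(1/(-6 - 11) - 2))*910 = 352 + (sqrt(13)*(1/(-17) - 2))*910 = 352 + (sqrt(13)*(-1/17 - 2))*910 = 352 + (sqrt(13)*(-35/17))*910 = 352 - 35*sqrt(13)/17*910 = 352 - 31850*sqrt(13)/17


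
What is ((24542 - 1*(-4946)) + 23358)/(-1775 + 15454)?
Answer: 52846/13679 ≈ 3.8633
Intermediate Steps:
((24542 - 1*(-4946)) + 23358)/(-1775 + 15454) = ((24542 + 4946) + 23358)/13679 = (29488 + 23358)*(1/13679) = 52846*(1/13679) = 52846/13679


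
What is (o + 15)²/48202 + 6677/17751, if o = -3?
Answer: 162200449/427816851 ≈ 0.37914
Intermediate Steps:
(o + 15)²/48202 + 6677/17751 = (-3 + 15)²/48202 + 6677/17751 = 12²*(1/48202) + 6677*(1/17751) = 144*(1/48202) + 6677/17751 = 72/24101 + 6677/17751 = 162200449/427816851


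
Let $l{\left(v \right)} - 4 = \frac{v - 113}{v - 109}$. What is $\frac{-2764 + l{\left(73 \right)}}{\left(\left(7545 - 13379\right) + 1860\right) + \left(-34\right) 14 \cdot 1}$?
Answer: $\frac{2483}{4005} \approx 0.61998$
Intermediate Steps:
$l{\left(v \right)} = 4 + \frac{-113 + v}{-109 + v}$ ($l{\left(v \right)} = 4 + \frac{v - 113}{v - 109} = 4 + \frac{-113 + v}{-109 + v}$)
$\frac{-2764 + l{\left(73 \right)}}{\left(\left(7545 - 13379\right) + 1860\right) + \left(-34\right) 14 \cdot 1} = \frac{-2764 + \frac{-549 + 5 \cdot 73}{-109 + 73}}{\left(\left(7545 - 13379\right) + 1860\right) + \left(-34\right) 14 \cdot 1} = \frac{-2764 + \frac{-549 + 365}{-36}}{\left(-5834 + 1860\right) - 476} = \frac{-2764 - - \frac{46}{9}}{-3974 - 476} = \frac{-2764 + \frac{46}{9}}{-4450} = \left(- \frac{24830}{9}\right) \left(- \frac{1}{4450}\right) = \frac{2483}{4005}$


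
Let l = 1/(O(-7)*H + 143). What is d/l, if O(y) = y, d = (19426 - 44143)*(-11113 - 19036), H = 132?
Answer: -581995602573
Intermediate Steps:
d = 745192833 (d = -24717*(-30149) = 745192833)
l = -1/781 (l = 1/(-7*132 + 143) = 1/(-924 + 143) = 1/(-781) = -1/781 ≈ -0.0012804)
d/l = 745192833/(-1/781) = 745192833*(-781) = -581995602573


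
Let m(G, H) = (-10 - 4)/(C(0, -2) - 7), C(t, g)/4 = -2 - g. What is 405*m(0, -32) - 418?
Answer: 392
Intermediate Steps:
C(t, g) = -8 - 4*g (C(t, g) = 4*(-2 - g) = -8 - 4*g)
m(G, H) = 2 (m(G, H) = (-10 - 4)/((-8 - 4*(-2)) - 7) = -14/((-8 + 8) - 7) = -14/(0 - 7) = -14/(-7) = -14*(-⅐) = 2)
405*m(0, -32) - 418 = 405*2 - 418 = 810 - 418 = 392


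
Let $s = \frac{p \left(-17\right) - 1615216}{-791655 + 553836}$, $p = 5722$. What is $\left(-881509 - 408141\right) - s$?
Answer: $- \frac{102234995280}{79273} \approx -1.2897 \cdot 10^{6}$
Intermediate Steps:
$s = \frac{570830}{79273}$ ($s = \frac{5722 \left(-17\right) - 1615216}{-791655 + 553836} = \frac{-97274 - 1615216}{-237819} = \left(-1712490\right) \left(- \frac{1}{237819}\right) = \frac{570830}{79273} \approx 7.2008$)
$\left(-881509 - 408141\right) - s = \left(-881509 - 408141\right) - \frac{570830}{79273} = -1289650 - \frac{570830}{79273} = - \frac{102234995280}{79273}$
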